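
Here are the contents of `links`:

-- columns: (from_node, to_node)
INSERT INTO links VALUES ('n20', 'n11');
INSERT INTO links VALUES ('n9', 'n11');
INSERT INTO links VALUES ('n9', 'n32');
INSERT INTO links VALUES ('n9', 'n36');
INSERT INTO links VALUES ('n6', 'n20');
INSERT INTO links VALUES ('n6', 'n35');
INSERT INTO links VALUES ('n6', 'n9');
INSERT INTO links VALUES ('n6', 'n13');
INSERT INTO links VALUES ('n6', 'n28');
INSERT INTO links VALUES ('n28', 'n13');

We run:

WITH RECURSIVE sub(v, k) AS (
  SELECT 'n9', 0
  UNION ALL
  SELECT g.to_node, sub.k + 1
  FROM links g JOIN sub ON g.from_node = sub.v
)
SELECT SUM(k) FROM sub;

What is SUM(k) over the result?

Base: (n9, k=0).
Iteration 1: edges from {n9} -> (n11, k=1), (n32, k=1), (n36, k=1).
Iteration 2: no outgoing edges from {n11,n32,n36}; recursion stops.
SUM(k) = 0 + 1 + 1 + 1 = 3.

3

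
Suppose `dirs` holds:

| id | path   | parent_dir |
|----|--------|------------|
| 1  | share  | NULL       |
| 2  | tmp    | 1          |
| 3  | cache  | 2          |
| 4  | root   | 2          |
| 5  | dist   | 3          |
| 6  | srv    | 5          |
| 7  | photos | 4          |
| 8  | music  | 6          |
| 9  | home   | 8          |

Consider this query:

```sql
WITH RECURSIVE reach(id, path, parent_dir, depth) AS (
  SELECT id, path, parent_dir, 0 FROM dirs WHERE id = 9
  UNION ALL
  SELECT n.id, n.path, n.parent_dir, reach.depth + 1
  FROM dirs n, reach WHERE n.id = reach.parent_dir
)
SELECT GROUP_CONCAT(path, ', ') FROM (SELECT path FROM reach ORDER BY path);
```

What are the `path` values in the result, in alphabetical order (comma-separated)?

cache, dist, home, music, share, srv, tmp

Base: id=9 (home), parent_dir=8, depth 0.
Iteration 1: join on id=8 -> music (id 8, parent_dir=6, depth 1).
Iteration 2: join on id=6 -> srv (id 6, parent_dir=5, depth 2).
Iteration 3: join on id=5 -> dist (id 5, parent_dir=3, depth 3).
Iteration 4: join on id=3 -> cache (id 3, parent_dir=2, depth 4).
Iteration 5: join on id=2 -> tmp (id 2, parent_dir=1, depth 5).
Iteration 6: join on id=1 -> share (id 1, parent_dir=NULL, depth 6).
Iteration 7: parent_dir is NULL; no match; recursion stops.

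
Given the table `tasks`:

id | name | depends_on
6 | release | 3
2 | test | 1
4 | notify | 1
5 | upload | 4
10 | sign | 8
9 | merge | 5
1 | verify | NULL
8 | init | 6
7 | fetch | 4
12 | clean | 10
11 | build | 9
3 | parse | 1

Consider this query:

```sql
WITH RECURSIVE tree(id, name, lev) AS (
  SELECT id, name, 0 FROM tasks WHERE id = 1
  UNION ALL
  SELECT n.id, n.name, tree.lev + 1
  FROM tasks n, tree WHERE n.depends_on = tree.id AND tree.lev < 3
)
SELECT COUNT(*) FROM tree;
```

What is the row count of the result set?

9

Base: id=1 (verify) at lev 0.
Iteration 1: rows with depends_on in {1} -> test (id 2, lev 1), parse (id 3, lev 1), notify (id 4, lev 1).
Iteration 2: rows with depends_on in {2,3,4} -> upload (id 5, lev 2), release (id 6, lev 2), fetch (id 7, lev 2).
Iteration 3: rows with depends_on in {5,6,7} -> init (id 8, lev 3), merge (id 9, lev 3).
Iteration 4: lev < 3 fails for all current rows; recursion stops.
Total rows emitted: 9.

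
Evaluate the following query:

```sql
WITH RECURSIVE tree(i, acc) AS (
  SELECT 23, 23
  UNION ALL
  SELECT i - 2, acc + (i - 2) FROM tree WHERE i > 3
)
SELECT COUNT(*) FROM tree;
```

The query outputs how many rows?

Base: i=23, acc=23.
Iteration 1: 23 > 3 holds -> i = 23 - 2 = 21, acc = 23 + 21 = 44.
Iteration 2: 21 > 3 holds -> i = 21 - 2 = 19, acc = 44 + 19 = 63.
Iteration 3: 19 > 3 holds -> i = 19 - 2 = 17, acc = 63 + 17 = 80.
Iteration 4: 17 > 3 holds -> i = 17 - 2 = 15, acc = 80 + 15 = 95.
Iteration 5: 15 > 3 holds -> i = 15 - 2 = 13, acc = 95 + 13 = 108.
Iteration 6: 13 > 3 holds -> i = 13 - 2 = 11, acc = 108 + 11 = 119.
Iteration 7: 11 > 3 holds -> i = 11 - 2 = 9, acc = 119 + 9 = 128.
Iteration 8: 9 > 3 holds -> i = 9 - 2 = 7, acc = 128 + 7 = 135.
Iteration 9: 7 > 3 holds -> i = 7 - 2 = 5, acc = 135 + 5 = 140.
Iteration 10: 5 > 3 holds -> i = 5 - 2 = 3, acc = 140 + 3 = 143.
Iteration 11: 3 > 3 fails; recursion stops.
Total rows emitted: 11.

11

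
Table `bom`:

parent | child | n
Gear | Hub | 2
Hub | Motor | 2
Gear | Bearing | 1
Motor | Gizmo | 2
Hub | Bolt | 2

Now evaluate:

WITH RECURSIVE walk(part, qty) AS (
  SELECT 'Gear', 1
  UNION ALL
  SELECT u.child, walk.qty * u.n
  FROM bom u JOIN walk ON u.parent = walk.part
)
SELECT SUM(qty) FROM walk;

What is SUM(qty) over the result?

20

Base: (Gear, qty=1).
Iteration 1: components of {Gear} -> Bearing = 1*1 = 1, Hub = 1*2 = 2.
Iteration 2: components of {Bearing,Hub} -> Bolt = 2*2 = 4, Motor = 2*2 = 4.
Iteration 3: components of {Bolt,Motor} -> Gizmo = 4*2 = 8.
Iteration 4: no further components; recursion stops.
SUM(qty) = 1 + 2 + 1 + 4 + 4 + 8 = 20.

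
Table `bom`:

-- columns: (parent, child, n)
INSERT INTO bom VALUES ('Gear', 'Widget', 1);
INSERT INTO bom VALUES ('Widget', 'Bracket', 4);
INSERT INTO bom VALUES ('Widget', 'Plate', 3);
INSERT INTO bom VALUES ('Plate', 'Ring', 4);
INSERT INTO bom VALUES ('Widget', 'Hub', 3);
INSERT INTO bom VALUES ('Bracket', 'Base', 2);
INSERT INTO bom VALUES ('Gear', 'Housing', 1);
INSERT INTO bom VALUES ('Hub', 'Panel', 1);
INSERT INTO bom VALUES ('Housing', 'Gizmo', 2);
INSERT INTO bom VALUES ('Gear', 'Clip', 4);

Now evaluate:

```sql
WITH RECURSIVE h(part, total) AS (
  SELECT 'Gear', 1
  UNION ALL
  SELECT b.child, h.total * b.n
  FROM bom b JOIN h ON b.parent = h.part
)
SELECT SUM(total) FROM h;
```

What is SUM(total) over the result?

42

Base: (Gear, total=1).
Iteration 1: components of {Gear} -> Clip = 1*4 = 4, Housing = 1*1 = 1, Widget = 1*1 = 1.
Iteration 2: components of {Clip,Housing,Widget} -> Bracket = 1*4 = 4, Gizmo = 1*2 = 2, Hub = 1*3 = 3, Plate = 1*3 = 3.
Iteration 3: components of {Bracket,Gizmo,Hub,Plate} -> Base = 4*2 = 8, Panel = 3*1 = 3, Ring = 3*4 = 12.
Iteration 4: no further components; recursion stops.
SUM(total) = 1 + 1 + 1 + 4 + 4 + 3 + 3 + 2 + 8 + 12 + 3 = 42.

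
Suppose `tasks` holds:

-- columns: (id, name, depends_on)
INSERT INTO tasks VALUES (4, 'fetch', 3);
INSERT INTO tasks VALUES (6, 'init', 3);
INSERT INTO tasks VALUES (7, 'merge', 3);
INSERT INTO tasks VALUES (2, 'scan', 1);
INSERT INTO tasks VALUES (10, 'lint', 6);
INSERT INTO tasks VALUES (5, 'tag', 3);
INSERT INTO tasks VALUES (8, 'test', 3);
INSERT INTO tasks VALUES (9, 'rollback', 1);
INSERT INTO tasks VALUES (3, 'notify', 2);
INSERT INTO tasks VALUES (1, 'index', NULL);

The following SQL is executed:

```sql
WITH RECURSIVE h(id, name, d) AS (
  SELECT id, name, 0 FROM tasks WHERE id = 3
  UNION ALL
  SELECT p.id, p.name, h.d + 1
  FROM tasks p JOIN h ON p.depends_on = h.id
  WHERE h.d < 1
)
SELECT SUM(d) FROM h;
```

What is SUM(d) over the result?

5

Base: id=3 (notify) at d 0.
Iteration 1: rows with depends_on in {3} -> fetch (id 4, d 1), tag (id 5, d 1), init (id 6, d 1), merge (id 7, d 1), test (id 8, d 1).
Iteration 2: d < 1 fails for all current rows; recursion stops.
SUM(d) = 0 + 1 + 1 + 1 + 1 + 1 = 5.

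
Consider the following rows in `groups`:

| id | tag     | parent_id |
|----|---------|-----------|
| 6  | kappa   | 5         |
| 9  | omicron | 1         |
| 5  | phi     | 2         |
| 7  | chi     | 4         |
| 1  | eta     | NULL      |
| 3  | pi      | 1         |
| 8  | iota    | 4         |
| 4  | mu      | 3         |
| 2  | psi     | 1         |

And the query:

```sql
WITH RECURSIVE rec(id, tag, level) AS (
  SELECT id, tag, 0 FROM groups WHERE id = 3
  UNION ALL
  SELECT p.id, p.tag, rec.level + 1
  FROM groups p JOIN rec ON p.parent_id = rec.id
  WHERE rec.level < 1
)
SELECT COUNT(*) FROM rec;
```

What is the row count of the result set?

Base: id=3 (pi) at level 0.
Iteration 1: rows with parent_id in {3} -> mu (id 4, level 1).
Iteration 2: level < 1 fails for all current rows; recursion stops.
Total rows emitted: 2.

2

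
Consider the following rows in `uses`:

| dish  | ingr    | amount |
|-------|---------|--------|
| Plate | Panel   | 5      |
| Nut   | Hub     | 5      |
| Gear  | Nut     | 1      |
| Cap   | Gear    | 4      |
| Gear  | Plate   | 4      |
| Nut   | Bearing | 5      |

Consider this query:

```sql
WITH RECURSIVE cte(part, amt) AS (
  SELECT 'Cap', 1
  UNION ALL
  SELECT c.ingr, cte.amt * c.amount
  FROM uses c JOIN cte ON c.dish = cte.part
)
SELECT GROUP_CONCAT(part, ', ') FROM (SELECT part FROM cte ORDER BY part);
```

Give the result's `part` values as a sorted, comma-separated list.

Base: (Cap, amt=1).
Iteration 1: components of {Cap} -> Gear = 1*4 = 4.
Iteration 2: components of {Gear} -> Nut = 4*1 = 4, Plate = 4*4 = 16.
Iteration 3: components of {Nut,Plate} -> Bearing = 4*5 = 20, Hub = 4*5 = 20, Panel = 16*5 = 80.
Iteration 4: no further components; recursion stops.

Bearing, Cap, Gear, Hub, Nut, Panel, Plate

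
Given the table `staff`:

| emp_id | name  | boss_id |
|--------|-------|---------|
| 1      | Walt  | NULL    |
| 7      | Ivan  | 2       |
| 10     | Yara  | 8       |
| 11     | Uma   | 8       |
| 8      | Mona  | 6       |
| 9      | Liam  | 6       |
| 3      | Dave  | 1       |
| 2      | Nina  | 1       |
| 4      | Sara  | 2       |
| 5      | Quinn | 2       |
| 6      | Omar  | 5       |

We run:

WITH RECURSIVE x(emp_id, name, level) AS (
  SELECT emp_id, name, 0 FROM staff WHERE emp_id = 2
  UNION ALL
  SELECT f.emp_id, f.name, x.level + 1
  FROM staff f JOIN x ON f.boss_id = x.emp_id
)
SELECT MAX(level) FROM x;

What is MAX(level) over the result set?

Base: emp_id=2 (Nina) at level 0.
Iteration 1: rows with boss_id in {2} -> Sara (id 4, level 1), Quinn (id 5, level 1), Ivan (id 7, level 1).
Iteration 2: rows with boss_id in {4,5,7} -> Omar (id 6, level 2).
Iteration 3: rows with boss_id in {6} -> Mona (id 8, level 3), Liam (id 9, level 3).
Iteration 4: rows with boss_id in {8,9} -> Yara (id 10, level 4), Uma (id 11, level 4).
Iteration 5: no rows with boss_id in {10,11}; recursion stops.
level values: 0, 1, 1, 1, 2, 3, 3, 4, 4; the maximum is 4.

4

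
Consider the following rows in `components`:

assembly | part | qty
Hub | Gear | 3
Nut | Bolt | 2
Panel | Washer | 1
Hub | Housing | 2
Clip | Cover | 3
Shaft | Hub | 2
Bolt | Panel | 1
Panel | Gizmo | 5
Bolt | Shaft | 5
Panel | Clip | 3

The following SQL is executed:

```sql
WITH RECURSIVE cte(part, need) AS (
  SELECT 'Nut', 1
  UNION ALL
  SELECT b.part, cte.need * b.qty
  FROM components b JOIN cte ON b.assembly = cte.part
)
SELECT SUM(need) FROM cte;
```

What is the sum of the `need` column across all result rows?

171

Base: (Nut, need=1).
Iteration 1: components of {Nut} -> Bolt = 1*2 = 2.
Iteration 2: components of {Bolt} -> Panel = 2*1 = 2, Shaft = 2*5 = 10.
Iteration 3: components of {Panel,Shaft} -> Clip = 2*3 = 6, Gizmo = 2*5 = 10, Hub = 10*2 = 20, Washer = 2*1 = 2.
Iteration 4: components of {Clip,Gizmo,Hub,Washer} -> Cover = 6*3 = 18, Gear = 20*3 = 60, Housing = 20*2 = 40.
Iteration 5: no further components; recursion stops.
SUM(need) = 1 + 2 + 2 + 10 + 6 + 10 + 2 + 20 + 18 + 60 + 40 = 171.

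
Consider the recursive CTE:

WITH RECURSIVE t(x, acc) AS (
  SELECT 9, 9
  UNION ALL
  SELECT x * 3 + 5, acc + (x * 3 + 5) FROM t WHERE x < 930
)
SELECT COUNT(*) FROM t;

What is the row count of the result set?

6

Base: x=9, acc=9.
Iteration 1: 9 < 930 holds -> x = 9 * 3 + 5 = 32, acc = 9 + 32 = 41.
Iteration 2: 32 < 930 holds -> x = 32 * 3 + 5 = 101, acc = 41 + 101 = 142.
Iteration 3: 101 < 930 holds -> x = 101 * 3 + 5 = 308, acc = 142 + 308 = 450.
Iteration 4: 308 < 930 holds -> x = 308 * 3 + 5 = 929, acc = 450 + 929 = 1379.
Iteration 5: 929 < 930 holds -> x = 929 * 3 + 5 = 2792, acc = 1379 + 2792 = 4171.
Iteration 6: 2792 < 930 fails; recursion stops.
Total rows emitted: 6.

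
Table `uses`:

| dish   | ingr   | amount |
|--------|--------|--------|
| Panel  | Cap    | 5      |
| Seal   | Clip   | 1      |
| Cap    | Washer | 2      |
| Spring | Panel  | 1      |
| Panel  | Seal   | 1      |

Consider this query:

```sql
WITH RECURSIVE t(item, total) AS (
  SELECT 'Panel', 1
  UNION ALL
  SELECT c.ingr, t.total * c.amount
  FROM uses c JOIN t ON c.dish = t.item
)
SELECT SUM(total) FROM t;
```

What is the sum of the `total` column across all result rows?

18

Base: (Panel, total=1).
Iteration 1: components of {Panel} -> Cap = 1*5 = 5, Seal = 1*1 = 1.
Iteration 2: components of {Cap,Seal} -> Clip = 1*1 = 1, Washer = 5*2 = 10.
Iteration 3: no further components; recursion stops.
SUM(total) = 1 + 5 + 1 + 10 + 1 = 18.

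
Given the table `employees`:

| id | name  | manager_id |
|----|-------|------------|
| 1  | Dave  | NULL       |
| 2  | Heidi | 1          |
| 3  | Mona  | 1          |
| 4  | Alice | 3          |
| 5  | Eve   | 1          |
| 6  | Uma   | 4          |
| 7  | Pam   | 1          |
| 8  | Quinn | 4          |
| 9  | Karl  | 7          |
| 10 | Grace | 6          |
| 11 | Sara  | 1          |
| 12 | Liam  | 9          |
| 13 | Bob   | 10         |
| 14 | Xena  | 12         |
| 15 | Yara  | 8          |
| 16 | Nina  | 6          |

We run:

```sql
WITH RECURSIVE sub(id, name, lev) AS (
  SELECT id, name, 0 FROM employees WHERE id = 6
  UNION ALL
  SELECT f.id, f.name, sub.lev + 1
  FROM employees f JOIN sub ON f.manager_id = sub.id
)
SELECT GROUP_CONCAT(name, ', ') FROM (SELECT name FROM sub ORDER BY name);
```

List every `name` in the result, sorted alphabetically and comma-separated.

Base: id=6 (Uma) at lev 0.
Iteration 1: rows with manager_id in {6} -> Grace (id 10, lev 1), Nina (id 16, lev 1).
Iteration 2: rows with manager_id in {10,16} -> Bob (id 13, lev 2).
Iteration 3: no rows with manager_id in {13}; recursion stops.

Bob, Grace, Nina, Uma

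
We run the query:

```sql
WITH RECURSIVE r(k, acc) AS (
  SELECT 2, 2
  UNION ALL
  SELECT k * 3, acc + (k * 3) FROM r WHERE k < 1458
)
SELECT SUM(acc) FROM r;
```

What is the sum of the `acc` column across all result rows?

3272

Base: k=2, acc=2.
Iteration 1: 2 < 1458 holds -> k = 2 * 3 = 6, acc = 2 + 6 = 8.
Iteration 2: 6 < 1458 holds -> k = 6 * 3 = 18, acc = 8 + 18 = 26.
Iteration 3: 18 < 1458 holds -> k = 18 * 3 = 54, acc = 26 + 54 = 80.
Iteration 4: 54 < 1458 holds -> k = 54 * 3 = 162, acc = 80 + 162 = 242.
Iteration 5: 162 < 1458 holds -> k = 162 * 3 = 486, acc = 242 + 486 = 728.
Iteration 6: 486 < 1458 holds -> k = 486 * 3 = 1458, acc = 728 + 1458 = 2186.
Iteration 7: 1458 < 1458 fails; recursion stops.
SUM(acc) = 2 + 8 + 26 + 80 + 242 + 728 + 2186 = 3272.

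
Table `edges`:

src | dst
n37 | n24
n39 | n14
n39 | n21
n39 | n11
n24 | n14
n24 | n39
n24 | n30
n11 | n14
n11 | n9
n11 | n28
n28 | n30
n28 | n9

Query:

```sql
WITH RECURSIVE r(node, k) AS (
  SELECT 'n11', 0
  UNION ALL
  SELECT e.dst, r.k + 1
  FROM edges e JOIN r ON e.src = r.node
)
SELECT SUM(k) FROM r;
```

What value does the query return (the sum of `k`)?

7

Base: (n11, k=0).
Iteration 1: edges from {n11} -> (n14, k=1), (n28, k=1), (n9, k=1).
Iteration 2: edges from {n14,n28,n9} -> (n30, k=2), (n9, k=2).
Iteration 3: no outgoing edges from {n30,n9}; recursion stops.
SUM(k) = 0 + 1 + 1 + 1 + 2 + 2 = 7.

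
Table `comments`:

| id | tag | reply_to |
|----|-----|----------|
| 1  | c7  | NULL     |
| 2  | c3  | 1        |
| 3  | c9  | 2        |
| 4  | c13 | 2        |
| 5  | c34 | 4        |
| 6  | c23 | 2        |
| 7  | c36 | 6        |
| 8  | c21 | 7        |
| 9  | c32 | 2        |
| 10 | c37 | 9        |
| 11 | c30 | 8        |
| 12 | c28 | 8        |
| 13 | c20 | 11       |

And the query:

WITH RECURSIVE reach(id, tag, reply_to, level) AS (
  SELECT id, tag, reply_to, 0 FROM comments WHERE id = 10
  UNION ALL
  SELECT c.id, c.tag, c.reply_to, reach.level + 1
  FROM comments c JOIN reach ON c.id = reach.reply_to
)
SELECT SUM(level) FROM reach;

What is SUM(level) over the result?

Base: id=10 (c37), reply_to=9, level 0.
Iteration 1: join on id=9 -> c32 (id 9, reply_to=2, level 1).
Iteration 2: join on id=2 -> c3 (id 2, reply_to=1, level 2).
Iteration 3: join on id=1 -> c7 (id 1, reply_to=NULL, level 3).
Iteration 4: reply_to is NULL; no match; recursion stops.
SUM(level) = 0 + 1 + 2 + 3 = 6.

6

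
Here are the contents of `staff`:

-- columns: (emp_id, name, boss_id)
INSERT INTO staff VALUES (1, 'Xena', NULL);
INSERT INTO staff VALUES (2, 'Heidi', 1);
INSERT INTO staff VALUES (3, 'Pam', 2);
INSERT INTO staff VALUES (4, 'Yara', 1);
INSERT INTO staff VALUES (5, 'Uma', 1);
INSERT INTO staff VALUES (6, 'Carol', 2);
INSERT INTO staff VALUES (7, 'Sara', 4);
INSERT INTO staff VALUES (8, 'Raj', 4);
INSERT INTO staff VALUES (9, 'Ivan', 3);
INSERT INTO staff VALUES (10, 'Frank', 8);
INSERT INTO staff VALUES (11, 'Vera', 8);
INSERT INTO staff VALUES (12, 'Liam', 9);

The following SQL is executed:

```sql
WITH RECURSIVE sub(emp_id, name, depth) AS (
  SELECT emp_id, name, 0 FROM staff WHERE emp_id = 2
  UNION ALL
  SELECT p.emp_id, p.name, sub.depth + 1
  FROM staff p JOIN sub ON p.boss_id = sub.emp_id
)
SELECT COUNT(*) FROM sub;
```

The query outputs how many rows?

Base: emp_id=2 (Heidi) at depth 0.
Iteration 1: rows with boss_id in {2} -> Pam (id 3, depth 1), Carol (id 6, depth 1).
Iteration 2: rows with boss_id in {3,6} -> Ivan (id 9, depth 2).
Iteration 3: rows with boss_id in {9} -> Liam (id 12, depth 3).
Iteration 4: no rows with boss_id in {12}; recursion stops.
Total rows emitted: 5.

5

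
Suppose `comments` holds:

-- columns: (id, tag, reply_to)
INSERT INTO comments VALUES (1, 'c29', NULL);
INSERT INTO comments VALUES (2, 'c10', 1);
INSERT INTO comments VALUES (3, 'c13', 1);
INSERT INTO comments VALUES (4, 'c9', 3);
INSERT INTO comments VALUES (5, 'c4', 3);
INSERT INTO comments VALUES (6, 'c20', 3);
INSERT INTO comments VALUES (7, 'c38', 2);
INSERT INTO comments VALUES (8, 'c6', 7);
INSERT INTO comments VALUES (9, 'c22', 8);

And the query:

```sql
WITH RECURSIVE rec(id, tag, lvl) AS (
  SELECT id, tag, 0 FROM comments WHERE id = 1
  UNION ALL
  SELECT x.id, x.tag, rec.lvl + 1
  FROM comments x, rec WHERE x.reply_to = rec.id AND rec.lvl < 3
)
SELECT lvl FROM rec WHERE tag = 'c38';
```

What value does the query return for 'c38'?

2

Base: id=1 (c29) at lvl 0.
Iteration 1: rows with reply_to in {1} -> c10 (id 2, lvl 1), c13 (id 3, lvl 1).
Iteration 2: rows with reply_to in {2,3} -> c9 (id 4, lvl 2), c4 (id 5, lvl 2), c20 (id 6, lvl 2), c38 (id 7, lvl 2).
Iteration 3: rows with reply_to in {4,5,6,7} -> c6 (id 8, lvl 3).
Iteration 4: lvl < 3 fails for all current rows; recursion stops.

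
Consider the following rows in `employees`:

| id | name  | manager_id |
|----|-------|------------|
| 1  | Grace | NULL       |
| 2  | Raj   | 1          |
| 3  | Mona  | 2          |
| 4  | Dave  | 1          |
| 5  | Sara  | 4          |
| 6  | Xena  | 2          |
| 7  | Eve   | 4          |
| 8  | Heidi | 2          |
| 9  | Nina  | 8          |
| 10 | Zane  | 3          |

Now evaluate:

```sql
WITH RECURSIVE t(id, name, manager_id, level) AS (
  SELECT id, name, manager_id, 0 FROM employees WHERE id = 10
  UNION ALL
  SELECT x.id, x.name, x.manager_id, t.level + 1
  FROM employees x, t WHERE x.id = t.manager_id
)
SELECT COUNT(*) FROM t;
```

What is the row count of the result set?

4

Base: id=10 (Zane), manager_id=3, level 0.
Iteration 1: join on id=3 -> Mona (id 3, manager_id=2, level 1).
Iteration 2: join on id=2 -> Raj (id 2, manager_id=1, level 2).
Iteration 3: join on id=1 -> Grace (id 1, manager_id=NULL, level 3).
Iteration 4: manager_id is NULL; no match; recursion stops.
Total rows emitted: 4.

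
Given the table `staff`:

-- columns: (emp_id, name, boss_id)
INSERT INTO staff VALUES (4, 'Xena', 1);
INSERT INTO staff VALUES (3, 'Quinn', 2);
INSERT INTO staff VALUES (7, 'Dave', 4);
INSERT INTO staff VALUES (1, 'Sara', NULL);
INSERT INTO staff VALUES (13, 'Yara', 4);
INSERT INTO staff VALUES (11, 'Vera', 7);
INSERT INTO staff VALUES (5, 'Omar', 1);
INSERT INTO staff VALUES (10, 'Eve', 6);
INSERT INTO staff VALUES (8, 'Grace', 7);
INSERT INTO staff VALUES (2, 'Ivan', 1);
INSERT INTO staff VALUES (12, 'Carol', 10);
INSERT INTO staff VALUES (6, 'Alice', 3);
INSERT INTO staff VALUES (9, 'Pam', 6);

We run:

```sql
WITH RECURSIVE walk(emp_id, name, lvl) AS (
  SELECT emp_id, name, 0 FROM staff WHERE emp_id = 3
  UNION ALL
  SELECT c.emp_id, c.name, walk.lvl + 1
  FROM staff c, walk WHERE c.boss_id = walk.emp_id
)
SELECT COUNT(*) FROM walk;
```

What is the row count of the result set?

5

Base: emp_id=3 (Quinn) at lvl 0.
Iteration 1: rows with boss_id in {3} -> Alice (id 6, lvl 1).
Iteration 2: rows with boss_id in {6} -> Pam (id 9, lvl 2), Eve (id 10, lvl 2).
Iteration 3: rows with boss_id in {9,10} -> Carol (id 12, lvl 3).
Iteration 4: no rows with boss_id in {12}; recursion stops.
Total rows emitted: 5.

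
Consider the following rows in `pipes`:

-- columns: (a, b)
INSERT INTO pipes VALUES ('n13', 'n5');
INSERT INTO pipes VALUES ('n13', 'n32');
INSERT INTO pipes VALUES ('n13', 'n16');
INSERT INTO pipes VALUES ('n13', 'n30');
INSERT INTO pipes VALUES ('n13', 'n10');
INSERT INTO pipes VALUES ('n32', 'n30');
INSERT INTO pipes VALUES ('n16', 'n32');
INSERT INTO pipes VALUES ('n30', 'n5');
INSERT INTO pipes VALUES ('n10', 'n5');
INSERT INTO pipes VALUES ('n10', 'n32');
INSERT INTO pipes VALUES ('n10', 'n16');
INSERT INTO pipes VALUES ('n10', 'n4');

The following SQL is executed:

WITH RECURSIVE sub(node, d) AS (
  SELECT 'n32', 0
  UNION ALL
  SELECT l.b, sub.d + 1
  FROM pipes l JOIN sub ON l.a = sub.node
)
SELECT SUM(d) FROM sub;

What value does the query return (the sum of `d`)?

3

Base: (n32, d=0).
Iteration 1: edges from {n32} -> (n30, d=1).
Iteration 2: edges from {n30} -> (n5, d=2).
Iteration 3: no outgoing edges from {n5}; recursion stops.
SUM(d) = 0 + 1 + 2 = 3.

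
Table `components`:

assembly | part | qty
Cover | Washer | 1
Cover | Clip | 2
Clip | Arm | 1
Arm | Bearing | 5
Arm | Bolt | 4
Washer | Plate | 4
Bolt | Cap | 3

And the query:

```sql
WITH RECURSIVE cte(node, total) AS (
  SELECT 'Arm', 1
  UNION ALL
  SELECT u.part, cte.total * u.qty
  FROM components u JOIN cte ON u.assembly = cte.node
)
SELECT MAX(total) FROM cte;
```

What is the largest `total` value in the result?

12

Base: (Arm, total=1).
Iteration 1: components of {Arm} -> Bearing = 1*5 = 5, Bolt = 1*4 = 4.
Iteration 2: components of {Bearing,Bolt} -> Cap = 4*3 = 12.
Iteration 3: no further components; recursion stops.
total values: 1, 5, 4, 12; the maximum is 12.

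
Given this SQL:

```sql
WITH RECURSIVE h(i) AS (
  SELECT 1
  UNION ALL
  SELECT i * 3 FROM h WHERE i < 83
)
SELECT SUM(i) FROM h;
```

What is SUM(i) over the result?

Base: i=1.
Iteration 1: 1 < 83 holds -> i = 1 * 3 = 3.
Iteration 2: 3 < 83 holds -> i = 3 * 3 = 9.
Iteration 3: 9 < 83 holds -> i = 9 * 3 = 27.
Iteration 4: 27 < 83 holds -> i = 27 * 3 = 81.
Iteration 5: 81 < 83 holds -> i = 81 * 3 = 243.
Iteration 6: 243 < 83 fails; recursion stops.
SUM(i) = 1 + 3 + 9 + 27 + 81 + 243 = 364.

364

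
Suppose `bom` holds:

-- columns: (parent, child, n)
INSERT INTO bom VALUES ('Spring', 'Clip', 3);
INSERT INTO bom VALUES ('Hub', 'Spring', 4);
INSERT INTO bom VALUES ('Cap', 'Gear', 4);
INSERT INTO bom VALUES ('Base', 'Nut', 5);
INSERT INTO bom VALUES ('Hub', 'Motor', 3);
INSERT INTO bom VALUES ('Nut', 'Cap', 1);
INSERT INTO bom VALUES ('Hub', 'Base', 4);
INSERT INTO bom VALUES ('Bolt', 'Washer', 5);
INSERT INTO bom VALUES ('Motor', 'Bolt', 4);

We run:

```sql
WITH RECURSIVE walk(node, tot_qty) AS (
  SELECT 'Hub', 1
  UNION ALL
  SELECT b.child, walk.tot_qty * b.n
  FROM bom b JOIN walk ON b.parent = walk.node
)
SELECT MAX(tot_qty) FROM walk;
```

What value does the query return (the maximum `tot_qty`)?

Base: (Hub, tot_qty=1).
Iteration 1: components of {Hub} -> Base = 1*4 = 4, Motor = 1*3 = 3, Spring = 1*4 = 4.
Iteration 2: components of {Base,Motor,Spring} -> Bolt = 3*4 = 12, Clip = 4*3 = 12, Nut = 4*5 = 20.
Iteration 3: components of {Bolt,Clip,Nut} -> Cap = 20*1 = 20, Washer = 12*5 = 60.
Iteration 4: components of {Cap,Washer} -> Gear = 20*4 = 80.
Iteration 5: no further components; recursion stops.
tot_qty values: 1, 4, 4, 3, 12, 20, 12, 20, 60, 80; the maximum is 80.

80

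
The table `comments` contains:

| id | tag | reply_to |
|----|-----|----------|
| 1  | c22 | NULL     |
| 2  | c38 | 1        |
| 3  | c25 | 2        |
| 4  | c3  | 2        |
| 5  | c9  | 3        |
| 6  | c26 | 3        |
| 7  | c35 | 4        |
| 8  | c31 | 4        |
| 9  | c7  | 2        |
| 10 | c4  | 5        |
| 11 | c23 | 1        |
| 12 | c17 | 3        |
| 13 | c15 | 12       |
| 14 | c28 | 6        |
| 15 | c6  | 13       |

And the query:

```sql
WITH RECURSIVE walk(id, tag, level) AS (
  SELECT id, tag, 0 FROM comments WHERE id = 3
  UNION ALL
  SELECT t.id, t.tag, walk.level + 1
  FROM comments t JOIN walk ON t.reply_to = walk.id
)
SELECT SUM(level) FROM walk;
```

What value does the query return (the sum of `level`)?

12

Base: id=3 (c25) at level 0.
Iteration 1: rows with reply_to in {3} -> c9 (id 5, level 1), c26 (id 6, level 1), c17 (id 12, level 1).
Iteration 2: rows with reply_to in {5,6,12} -> c4 (id 10, level 2), c15 (id 13, level 2), c28 (id 14, level 2).
Iteration 3: rows with reply_to in {10,13,14} -> c6 (id 15, level 3).
Iteration 4: no rows with reply_to in {15}; recursion stops.
SUM(level) = 0 + 1 + 1 + 1 + 2 + 2 + 2 + 3 = 12.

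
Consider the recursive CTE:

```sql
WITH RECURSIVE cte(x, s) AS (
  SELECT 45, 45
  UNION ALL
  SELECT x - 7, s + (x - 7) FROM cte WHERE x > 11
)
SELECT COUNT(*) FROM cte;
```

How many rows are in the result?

6

Base: x=45, s=45.
Iteration 1: 45 > 11 holds -> x = 45 - 7 = 38, s = 45 + 38 = 83.
Iteration 2: 38 > 11 holds -> x = 38 - 7 = 31, s = 83 + 31 = 114.
Iteration 3: 31 > 11 holds -> x = 31 - 7 = 24, s = 114 + 24 = 138.
Iteration 4: 24 > 11 holds -> x = 24 - 7 = 17, s = 138 + 17 = 155.
Iteration 5: 17 > 11 holds -> x = 17 - 7 = 10, s = 155 + 10 = 165.
Iteration 6: 10 > 11 fails; recursion stops.
Total rows emitted: 6.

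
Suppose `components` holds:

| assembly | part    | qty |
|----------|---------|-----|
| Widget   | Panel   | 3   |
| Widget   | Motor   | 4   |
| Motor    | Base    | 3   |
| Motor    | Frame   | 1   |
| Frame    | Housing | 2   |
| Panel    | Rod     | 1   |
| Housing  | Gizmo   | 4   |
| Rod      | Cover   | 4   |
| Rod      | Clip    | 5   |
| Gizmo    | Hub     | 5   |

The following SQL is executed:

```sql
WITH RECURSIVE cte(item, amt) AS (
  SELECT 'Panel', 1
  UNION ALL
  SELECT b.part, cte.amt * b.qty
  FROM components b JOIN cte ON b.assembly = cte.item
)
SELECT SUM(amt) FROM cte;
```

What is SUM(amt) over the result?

Base: (Panel, amt=1).
Iteration 1: components of {Panel} -> Rod = 1*1 = 1.
Iteration 2: components of {Rod} -> Clip = 1*5 = 5, Cover = 1*4 = 4.
Iteration 3: no further components; recursion stops.
SUM(amt) = 1 + 1 + 4 + 5 = 11.

11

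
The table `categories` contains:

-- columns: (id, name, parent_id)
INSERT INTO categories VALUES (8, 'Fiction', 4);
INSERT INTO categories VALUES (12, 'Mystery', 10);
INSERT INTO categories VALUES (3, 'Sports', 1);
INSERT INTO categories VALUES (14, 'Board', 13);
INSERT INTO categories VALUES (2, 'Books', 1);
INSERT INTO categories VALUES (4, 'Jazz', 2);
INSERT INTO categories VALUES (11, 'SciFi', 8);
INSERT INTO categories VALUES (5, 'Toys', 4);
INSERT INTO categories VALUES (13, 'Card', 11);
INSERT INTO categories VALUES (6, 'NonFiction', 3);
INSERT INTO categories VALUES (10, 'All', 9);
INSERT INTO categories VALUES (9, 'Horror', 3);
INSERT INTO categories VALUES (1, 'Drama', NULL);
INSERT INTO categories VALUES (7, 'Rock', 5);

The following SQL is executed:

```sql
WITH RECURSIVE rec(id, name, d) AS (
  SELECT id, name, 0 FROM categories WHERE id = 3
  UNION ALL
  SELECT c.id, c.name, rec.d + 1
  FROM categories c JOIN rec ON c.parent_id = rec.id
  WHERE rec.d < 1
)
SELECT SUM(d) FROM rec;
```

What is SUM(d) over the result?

2

Base: id=3 (Sports) at d 0.
Iteration 1: rows with parent_id in {3} -> NonFiction (id 6, d 1), Horror (id 9, d 1).
Iteration 2: d < 1 fails for all current rows; recursion stops.
SUM(d) = 0 + 1 + 1 = 2.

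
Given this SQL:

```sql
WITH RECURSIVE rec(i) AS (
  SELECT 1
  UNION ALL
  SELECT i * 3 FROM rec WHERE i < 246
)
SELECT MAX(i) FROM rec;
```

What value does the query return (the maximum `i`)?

Base: i=1.
Iteration 1: 1 < 246 holds -> i = 1 * 3 = 3.
Iteration 2: 3 < 246 holds -> i = 3 * 3 = 9.
Iteration 3: 9 < 246 holds -> i = 9 * 3 = 27.
Iteration 4: 27 < 246 holds -> i = 27 * 3 = 81.
Iteration 5: 81 < 246 holds -> i = 81 * 3 = 243.
Iteration 6: 243 < 246 holds -> i = 243 * 3 = 729.
Iteration 7: 729 < 246 fails; recursion stops.
i values: 1, 3, 9, 27, 81, 243, 729; the maximum is 729.

729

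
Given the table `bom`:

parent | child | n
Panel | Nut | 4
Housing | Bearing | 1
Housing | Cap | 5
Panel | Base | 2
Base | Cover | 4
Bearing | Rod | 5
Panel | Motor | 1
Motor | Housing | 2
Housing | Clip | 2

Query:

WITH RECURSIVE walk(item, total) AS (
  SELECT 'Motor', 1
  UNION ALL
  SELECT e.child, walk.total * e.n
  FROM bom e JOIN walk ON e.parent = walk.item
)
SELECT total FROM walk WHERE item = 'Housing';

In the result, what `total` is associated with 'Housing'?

2

Base: (Motor, total=1).
Iteration 1: components of {Motor} -> Housing = 1*2 = 2.
Iteration 2: components of {Housing} -> Bearing = 2*1 = 2, Cap = 2*5 = 10, Clip = 2*2 = 4.
Iteration 3: components of {Bearing,Cap,Clip} -> Rod = 2*5 = 10.
Iteration 4: no further components; recursion stops.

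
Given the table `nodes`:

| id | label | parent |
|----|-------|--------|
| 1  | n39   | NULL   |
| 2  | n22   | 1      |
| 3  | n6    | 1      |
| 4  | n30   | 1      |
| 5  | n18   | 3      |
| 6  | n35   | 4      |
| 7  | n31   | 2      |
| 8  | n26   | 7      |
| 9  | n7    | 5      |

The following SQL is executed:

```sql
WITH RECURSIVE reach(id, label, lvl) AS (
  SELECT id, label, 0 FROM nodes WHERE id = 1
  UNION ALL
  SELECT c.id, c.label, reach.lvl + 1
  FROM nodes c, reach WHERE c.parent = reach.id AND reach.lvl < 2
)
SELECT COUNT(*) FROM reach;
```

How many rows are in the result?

Base: id=1 (n39) at lvl 0.
Iteration 1: rows with parent in {1} -> n22 (id 2, lvl 1), n6 (id 3, lvl 1), n30 (id 4, lvl 1).
Iteration 2: rows with parent in {2,3,4} -> n18 (id 5, lvl 2), n35 (id 6, lvl 2), n31 (id 7, lvl 2).
Iteration 3: lvl < 2 fails for all current rows; recursion stops.
Total rows emitted: 7.

7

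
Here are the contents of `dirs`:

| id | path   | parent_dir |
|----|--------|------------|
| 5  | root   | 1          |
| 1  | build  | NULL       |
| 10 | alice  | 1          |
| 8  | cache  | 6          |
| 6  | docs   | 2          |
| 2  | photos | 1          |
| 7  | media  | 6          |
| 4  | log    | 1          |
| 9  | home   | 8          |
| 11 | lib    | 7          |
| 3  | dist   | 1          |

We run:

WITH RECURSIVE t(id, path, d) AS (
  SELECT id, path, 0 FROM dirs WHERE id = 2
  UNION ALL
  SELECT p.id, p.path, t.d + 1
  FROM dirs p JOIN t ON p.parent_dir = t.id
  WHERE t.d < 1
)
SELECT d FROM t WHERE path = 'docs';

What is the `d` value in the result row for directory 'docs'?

Base: id=2 (photos) at d 0.
Iteration 1: rows with parent_dir in {2} -> docs (id 6, d 1).
Iteration 2: d < 1 fails for all current rows; recursion stops.

1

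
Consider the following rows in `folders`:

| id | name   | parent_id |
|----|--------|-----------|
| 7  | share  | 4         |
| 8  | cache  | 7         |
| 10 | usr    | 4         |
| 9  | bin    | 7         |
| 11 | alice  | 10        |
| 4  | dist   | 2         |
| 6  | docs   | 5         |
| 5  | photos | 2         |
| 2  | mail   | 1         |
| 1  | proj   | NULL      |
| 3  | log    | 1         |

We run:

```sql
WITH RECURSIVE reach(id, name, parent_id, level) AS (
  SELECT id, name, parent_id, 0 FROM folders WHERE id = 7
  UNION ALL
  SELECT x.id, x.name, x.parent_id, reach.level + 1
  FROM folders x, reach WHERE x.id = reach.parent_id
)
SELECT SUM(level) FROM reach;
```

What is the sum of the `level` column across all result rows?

Base: id=7 (share), parent_id=4, level 0.
Iteration 1: join on id=4 -> dist (id 4, parent_id=2, level 1).
Iteration 2: join on id=2 -> mail (id 2, parent_id=1, level 2).
Iteration 3: join on id=1 -> proj (id 1, parent_id=NULL, level 3).
Iteration 4: parent_id is NULL; no match; recursion stops.
SUM(level) = 0 + 1 + 2 + 3 = 6.

6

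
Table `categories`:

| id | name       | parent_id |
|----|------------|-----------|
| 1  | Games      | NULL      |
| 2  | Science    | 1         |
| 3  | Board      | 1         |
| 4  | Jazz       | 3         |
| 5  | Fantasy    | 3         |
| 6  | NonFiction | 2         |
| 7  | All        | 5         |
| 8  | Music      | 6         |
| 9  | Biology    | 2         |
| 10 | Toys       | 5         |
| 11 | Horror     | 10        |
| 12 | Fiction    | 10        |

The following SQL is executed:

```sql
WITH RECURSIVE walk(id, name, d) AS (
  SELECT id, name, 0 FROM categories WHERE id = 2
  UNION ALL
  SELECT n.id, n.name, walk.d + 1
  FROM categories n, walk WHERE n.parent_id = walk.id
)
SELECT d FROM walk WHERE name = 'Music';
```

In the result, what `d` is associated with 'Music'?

Base: id=2 (Science) at d 0.
Iteration 1: rows with parent_id in {2} -> NonFiction (id 6, d 1), Biology (id 9, d 1).
Iteration 2: rows with parent_id in {6,9} -> Music (id 8, d 2).
Iteration 3: no rows with parent_id in {8}; recursion stops.

2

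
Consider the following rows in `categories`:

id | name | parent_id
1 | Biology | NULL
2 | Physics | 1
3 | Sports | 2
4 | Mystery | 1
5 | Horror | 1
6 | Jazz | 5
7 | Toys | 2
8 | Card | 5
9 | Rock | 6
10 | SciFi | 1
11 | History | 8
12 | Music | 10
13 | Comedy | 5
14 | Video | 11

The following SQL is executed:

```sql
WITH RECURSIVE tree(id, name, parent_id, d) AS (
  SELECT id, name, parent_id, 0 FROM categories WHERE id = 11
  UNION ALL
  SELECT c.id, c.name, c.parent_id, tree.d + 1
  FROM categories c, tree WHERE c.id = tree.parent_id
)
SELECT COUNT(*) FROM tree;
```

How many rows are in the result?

Base: id=11 (History), parent_id=8, d 0.
Iteration 1: join on id=8 -> Card (id 8, parent_id=5, d 1).
Iteration 2: join on id=5 -> Horror (id 5, parent_id=1, d 2).
Iteration 3: join on id=1 -> Biology (id 1, parent_id=NULL, d 3).
Iteration 4: parent_id is NULL; no match; recursion stops.
Total rows emitted: 4.

4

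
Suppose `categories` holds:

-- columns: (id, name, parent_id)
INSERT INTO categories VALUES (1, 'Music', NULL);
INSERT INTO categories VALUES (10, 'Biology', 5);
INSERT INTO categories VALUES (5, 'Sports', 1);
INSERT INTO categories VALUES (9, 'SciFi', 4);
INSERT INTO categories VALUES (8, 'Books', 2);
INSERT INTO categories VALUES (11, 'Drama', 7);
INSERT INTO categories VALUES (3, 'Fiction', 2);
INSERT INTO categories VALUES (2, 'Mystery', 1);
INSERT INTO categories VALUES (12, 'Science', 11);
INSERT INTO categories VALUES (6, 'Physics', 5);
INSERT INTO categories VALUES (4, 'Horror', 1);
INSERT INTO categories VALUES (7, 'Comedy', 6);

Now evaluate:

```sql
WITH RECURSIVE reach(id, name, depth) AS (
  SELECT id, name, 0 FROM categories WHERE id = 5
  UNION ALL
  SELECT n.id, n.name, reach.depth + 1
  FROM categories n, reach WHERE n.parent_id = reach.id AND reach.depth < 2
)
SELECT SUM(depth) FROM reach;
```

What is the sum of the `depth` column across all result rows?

Base: id=5 (Sports) at depth 0.
Iteration 1: rows with parent_id in {5} -> Physics (id 6, depth 1), Biology (id 10, depth 1).
Iteration 2: rows with parent_id in {6,10} -> Comedy (id 7, depth 2).
Iteration 3: depth < 2 fails for all current rows; recursion stops.
SUM(depth) = 0 + 1 + 1 + 2 = 4.

4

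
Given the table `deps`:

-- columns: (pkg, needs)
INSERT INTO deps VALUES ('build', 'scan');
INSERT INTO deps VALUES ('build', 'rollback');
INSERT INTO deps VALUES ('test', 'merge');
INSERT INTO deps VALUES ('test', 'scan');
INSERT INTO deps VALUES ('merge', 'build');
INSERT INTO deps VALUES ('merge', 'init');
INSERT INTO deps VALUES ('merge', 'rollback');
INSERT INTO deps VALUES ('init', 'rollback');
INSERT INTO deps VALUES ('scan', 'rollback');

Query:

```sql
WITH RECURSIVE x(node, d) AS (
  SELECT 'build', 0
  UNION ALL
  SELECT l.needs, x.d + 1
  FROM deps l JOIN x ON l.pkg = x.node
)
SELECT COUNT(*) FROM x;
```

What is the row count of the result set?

Base: (build, d=0).
Iteration 1: edges from {build} -> (rollback, d=1), (scan, d=1).
Iteration 2: edges from {rollback,scan} -> (rollback, d=2).
Iteration 3: no outgoing edges from {rollback}; recursion stops.
Total rows emitted: 4.

4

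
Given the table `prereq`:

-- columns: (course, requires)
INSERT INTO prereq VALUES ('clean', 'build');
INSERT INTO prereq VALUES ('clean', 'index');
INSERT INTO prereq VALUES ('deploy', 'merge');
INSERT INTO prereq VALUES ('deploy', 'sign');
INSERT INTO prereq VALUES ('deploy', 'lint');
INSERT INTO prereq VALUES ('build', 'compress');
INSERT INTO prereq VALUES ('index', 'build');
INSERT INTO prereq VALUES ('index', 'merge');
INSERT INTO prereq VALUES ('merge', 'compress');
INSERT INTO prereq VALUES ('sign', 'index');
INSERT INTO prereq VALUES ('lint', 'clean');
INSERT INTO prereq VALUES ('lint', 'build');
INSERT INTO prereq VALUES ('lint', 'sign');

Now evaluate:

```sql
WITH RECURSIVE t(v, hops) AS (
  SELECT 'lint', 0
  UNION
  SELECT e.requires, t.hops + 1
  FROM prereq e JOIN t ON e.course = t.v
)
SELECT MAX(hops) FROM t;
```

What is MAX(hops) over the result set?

Base: (lint, hops=0).
Iteration 1: edges from {lint} -> (build, hops=1), (clean, hops=1), (sign, hops=1).
Iteration 2: edges from {build,clean,sign} -> (build, hops=2), (compress, hops=2), (index, hops=2). [UNION drops 1 duplicate row(s)]
Iteration 3: edges from {build,compress,index} -> (build, hops=3), (compress, hops=3), (merge, hops=3).
Iteration 4: edges from {build,compress,merge} -> (compress, hops=4). [UNION drops 1 duplicate row(s)]
Iteration 5: no outgoing edges from {compress}; recursion stops.
hops values: 0, 1, 1, 1, 2, 2, 2, 3, 3, 3, 4; the maximum is 4.

4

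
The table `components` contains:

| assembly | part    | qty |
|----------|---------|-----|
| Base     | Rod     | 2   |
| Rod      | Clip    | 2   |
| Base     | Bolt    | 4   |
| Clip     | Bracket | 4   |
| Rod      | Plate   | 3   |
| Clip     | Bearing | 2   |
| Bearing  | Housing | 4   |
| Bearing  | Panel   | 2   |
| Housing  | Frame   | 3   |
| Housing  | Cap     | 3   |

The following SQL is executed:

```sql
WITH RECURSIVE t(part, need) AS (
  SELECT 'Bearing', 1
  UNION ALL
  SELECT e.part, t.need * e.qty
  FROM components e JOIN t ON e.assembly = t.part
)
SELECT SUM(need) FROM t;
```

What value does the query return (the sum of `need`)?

Base: (Bearing, need=1).
Iteration 1: components of {Bearing} -> Housing = 1*4 = 4, Panel = 1*2 = 2.
Iteration 2: components of {Housing,Panel} -> Cap = 4*3 = 12, Frame = 4*3 = 12.
Iteration 3: no further components; recursion stops.
SUM(need) = 1 + 4 + 2 + 12 + 12 = 31.

31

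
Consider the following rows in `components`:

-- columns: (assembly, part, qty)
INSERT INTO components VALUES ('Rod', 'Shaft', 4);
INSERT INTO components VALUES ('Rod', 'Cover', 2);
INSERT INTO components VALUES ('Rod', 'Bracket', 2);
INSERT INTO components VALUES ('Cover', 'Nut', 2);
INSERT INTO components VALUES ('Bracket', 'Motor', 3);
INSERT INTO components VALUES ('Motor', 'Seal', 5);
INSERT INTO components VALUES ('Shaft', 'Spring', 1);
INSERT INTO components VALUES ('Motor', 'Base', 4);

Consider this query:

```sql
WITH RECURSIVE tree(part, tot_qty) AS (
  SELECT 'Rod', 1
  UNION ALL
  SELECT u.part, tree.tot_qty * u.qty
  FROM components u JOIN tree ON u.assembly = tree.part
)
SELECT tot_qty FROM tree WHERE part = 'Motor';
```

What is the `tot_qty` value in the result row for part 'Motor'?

Base: (Rod, tot_qty=1).
Iteration 1: components of {Rod} -> Bracket = 1*2 = 2, Cover = 1*2 = 2, Shaft = 1*4 = 4.
Iteration 2: components of {Bracket,Cover,Shaft} -> Motor = 2*3 = 6, Nut = 2*2 = 4, Spring = 4*1 = 4.
Iteration 3: components of {Motor,Nut,Spring} -> Base = 6*4 = 24, Seal = 6*5 = 30.
Iteration 4: no further components; recursion stops.

6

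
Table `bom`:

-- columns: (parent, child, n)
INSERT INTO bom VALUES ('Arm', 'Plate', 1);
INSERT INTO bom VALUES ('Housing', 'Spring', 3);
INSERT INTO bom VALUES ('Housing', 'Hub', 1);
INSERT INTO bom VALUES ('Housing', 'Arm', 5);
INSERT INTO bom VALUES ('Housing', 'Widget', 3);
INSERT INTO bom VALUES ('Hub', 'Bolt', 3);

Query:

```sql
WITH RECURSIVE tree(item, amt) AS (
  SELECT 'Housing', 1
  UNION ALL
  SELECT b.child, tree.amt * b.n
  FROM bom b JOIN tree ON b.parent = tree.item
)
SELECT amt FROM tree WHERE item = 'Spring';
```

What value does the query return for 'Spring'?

3

Base: (Housing, amt=1).
Iteration 1: components of {Housing} -> Arm = 1*5 = 5, Hub = 1*1 = 1, Spring = 1*3 = 3, Widget = 1*3 = 3.
Iteration 2: components of {Arm,Hub,Spring,Widget} -> Bolt = 1*3 = 3, Plate = 5*1 = 5.
Iteration 3: no further components; recursion stops.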